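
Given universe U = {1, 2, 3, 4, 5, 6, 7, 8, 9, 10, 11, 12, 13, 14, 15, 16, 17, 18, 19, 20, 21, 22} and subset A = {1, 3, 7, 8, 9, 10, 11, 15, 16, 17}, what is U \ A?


Aᶜ = U \ A = elements in U but not in A
U = {1, 2, 3, 4, 5, 6, 7, 8, 9, 10, 11, 12, 13, 14, 15, 16, 17, 18, 19, 20, 21, 22}
A = {1, 3, 7, 8, 9, 10, 11, 15, 16, 17}
Aᶜ = {2, 4, 5, 6, 12, 13, 14, 18, 19, 20, 21, 22}

Aᶜ = {2, 4, 5, 6, 12, 13, 14, 18, 19, 20, 21, 22}


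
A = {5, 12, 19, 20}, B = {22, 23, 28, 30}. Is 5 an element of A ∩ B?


A = {5, 12, 19, 20}, B = {22, 23, 28, 30}
A ∩ B = elements in both A and B
A ∩ B = ∅
Checking if 5 ∈ A ∩ B
5 is not in A ∩ B → False

5 ∉ A ∩ B


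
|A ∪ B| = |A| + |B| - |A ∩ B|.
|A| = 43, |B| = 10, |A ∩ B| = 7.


|A ∪ B| = |A| + |B| - |A ∩ B|
= 43 + 10 - 7
= 46

|A ∪ B| = 46


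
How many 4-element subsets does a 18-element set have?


C(n,k) = n! / (k!(n-k)!)
C(18,4) = 18! / (4!14!)
= 3060

C(18,4) = 3060


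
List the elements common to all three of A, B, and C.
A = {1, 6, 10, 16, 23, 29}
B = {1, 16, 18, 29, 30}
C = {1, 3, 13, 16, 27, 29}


A ∩ B = {1, 16, 29}
(A ∩ B) ∩ C = {1, 16, 29}

A ∩ B ∩ C = {1, 16, 29}


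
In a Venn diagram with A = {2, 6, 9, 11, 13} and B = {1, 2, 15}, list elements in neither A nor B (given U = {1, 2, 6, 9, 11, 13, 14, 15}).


A = {2, 6, 9, 11, 13}
B = {1, 2, 15}
Region: in neither A nor B (given U = {1, 2, 6, 9, 11, 13, 14, 15})
Elements: {14}

Elements in neither A nor B (given U = {1, 2, 6, 9, 11, 13, 14, 15}): {14}


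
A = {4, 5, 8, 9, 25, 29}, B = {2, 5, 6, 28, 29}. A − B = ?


A \ B = elements in A but not in B
A = {4, 5, 8, 9, 25, 29}
B = {2, 5, 6, 28, 29}
Remove from A any elements in B
A \ B = {4, 8, 9, 25}

A \ B = {4, 8, 9, 25}


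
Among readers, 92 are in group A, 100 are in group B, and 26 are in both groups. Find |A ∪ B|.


|A ∪ B| = |A| + |B| - |A ∩ B|
= 92 + 100 - 26
= 166

|A ∪ B| = 166


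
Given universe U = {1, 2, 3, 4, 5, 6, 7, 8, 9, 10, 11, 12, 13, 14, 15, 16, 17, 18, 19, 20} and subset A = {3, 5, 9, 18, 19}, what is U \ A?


Aᶜ = U \ A = elements in U but not in A
U = {1, 2, 3, 4, 5, 6, 7, 8, 9, 10, 11, 12, 13, 14, 15, 16, 17, 18, 19, 20}
A = {3, 5, 9, 18, 19}
Aᶜ = {1, 2, 4, 6, 7, 8, 10, 11, 12, 13, 14, 15, 16, 17, 20}

Aᶜ = {1, 2, 4, 6, 7, 8, 10, 11, 12, 13, 14, 15, 16, 17, 20}


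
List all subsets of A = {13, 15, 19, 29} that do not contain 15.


A subset of A that omits 15 is a subset of A \ {15}, so there are 2^(n-1) = 2^3 = 8 of them.
Subsets excluding 15: ∅, {13}, {19}, {29}, {13, 19}, {13, 29}, {19, 29}, {13, 19, 29}

Subsets excluding 15 (8 total): ∅, {13}, {19}, {29}, {13, 19}, {13, 29}, {19, 29}, {13, 19, 29}


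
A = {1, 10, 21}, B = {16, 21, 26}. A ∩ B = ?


A ∩ B = elements in both A and B
A = {1, 10, 21}
B = {16, 21, 26}
A ∩ B = {21}

A ∩ B = {21}


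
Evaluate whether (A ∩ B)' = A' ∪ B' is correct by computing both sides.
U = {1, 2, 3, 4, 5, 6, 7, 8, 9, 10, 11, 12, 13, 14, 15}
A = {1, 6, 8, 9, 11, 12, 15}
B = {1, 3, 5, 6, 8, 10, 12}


LHS: A ∩ B = {1, 6, 8, 12}
(A ∩ B)' = U \ (A ∩ B) = {2, 3, 4, 5, 7, 9, 10, 11, 13, 14, 15}
A' = {2, 3, 4, 5, 7, 10, 13, 14}, B' = {2, 4, 7, 9, 11, 13, 14, 15}
Claimed RHS: A' ∪ B' = {2, 3, 4, 5, 7, 9, 10, 11, 13, 14, 15}
Identity is VALID: LHS = RHS = {2, 3, 4, 5, 7, 9, 10, 11, 13, 14, 15} ✓

Identity is valid. (A ∩ B)' = A' ∪ B' = {2, 3, 4, 5, 7, 9, 10, 11, 13, 14, 15}


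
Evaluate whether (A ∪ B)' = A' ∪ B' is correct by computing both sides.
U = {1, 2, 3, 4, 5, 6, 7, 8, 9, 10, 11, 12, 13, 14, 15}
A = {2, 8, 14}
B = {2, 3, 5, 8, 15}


LHS: A ∪ B = {2, 3, 5, 8, 14, 15}
(A ∪ B)' = U \ (A ∪ B) = {1, 4, 6, 7, 9, 10, 11, 12, 13}
A' = {1, 3, 4, 5, 6, 7, 9, 10, 11, 12, 13, 15}, B' = {1, 4, 6, 7, 9, 10, 11, 12, 13, 14}
Claimed RHS: A' ∪ B' = {1, 3, 4, 5, 6, 7, 9, 10, 11, 12, 13, 14, 15}
Identity is INVALID: LHS = {1, 4, 6, 7, 9, 10, 11, 12, 13} but the RHS claimed here equals {1, 3, 4, 5, 6, 7, 9, 10, 11, 12, 13, 14, 15}. The correct form is (A ∪ B)' = A' ∩ B'.

Identity is invalid: (A ∪ B)' = {1, 4, 6, 7, 9, 10, 11, 12, 13} but A' ∪ B' = {1, 3, 4, 5, 6, 7, 9, 10, 11, 12, 13, 14, 15}. The correct De Morgan law is (A ∪ B)' = A' ∩ B'.


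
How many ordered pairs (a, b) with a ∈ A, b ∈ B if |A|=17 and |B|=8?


|A × B| = |A| × |B|
= 17 × 8
= 136

|A × B| = 136


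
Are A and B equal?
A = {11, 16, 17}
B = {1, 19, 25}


Two sets are equal iff they have exactly the same elements.
A = {11, 16, 17}
B = {1, 19, 25}
Differences: {1, 11, 16, 17, 19, 25}
A ≠ B

No, A ≠ B


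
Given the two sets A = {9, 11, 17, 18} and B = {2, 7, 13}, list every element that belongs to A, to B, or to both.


A ∪ B = all elements in A or B (or both)
A = {9, 11, 17, 18}
B = {2, 7, 13}
A ∪ B = {2, 7, 9, 11, 13, 17, 18}

A ∪ B = {2, 7, 9, 11, 13, 17, 18}


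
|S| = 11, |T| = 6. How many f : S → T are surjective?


n = |S| = 11, k = |T| = 6. Surjections via inclusion-exclusion:
S(n,k) = Σ(-1)^i × C(k,i) × (k-i)^n, i=0 to k
i=0: (-1)^0×C(6,0)×6^11 = 362797056
i=1: (-1)^1×C(6,1)×5^11 = -292968750
i=2: (-1)^2×C(6,2)×4^11 = 62914560
i=3: (-1)^3×C(6,3)×3^11 = -3542940
i=4: (-1)^4×C(6,4)×2^11 = 30720
i=5: (-1)^5×C(6,5)×1^11 = -6
i=6: (-1)^6×C(6,6)×0^11 = 0
Total = 129230640

Number of surjections = 129230640


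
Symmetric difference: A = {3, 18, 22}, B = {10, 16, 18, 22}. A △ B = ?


A △ B = (A \ B) ∪ (B \ A) = elements in exactly one of A or B
A \ B = {3}
B \ A = {10, 16}
A △ B = {3, 10, 16}

A △ B = {3, 10, 16}


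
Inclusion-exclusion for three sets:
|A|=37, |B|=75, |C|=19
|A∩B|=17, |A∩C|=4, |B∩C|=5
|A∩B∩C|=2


|A∪B∪C| = |A|+|B|+|C| - |A∩B|-|A∩C|-|B∩C| + |A∩B∩C|
= 37+75+19 - 17-4-5 + 2
= 131 - 26 + 2
= 107

|A ∪ B ∪ C| = 107


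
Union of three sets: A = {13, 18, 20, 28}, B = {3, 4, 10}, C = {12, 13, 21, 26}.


A ∪ B = {3, 4, 10, 13, 18, 20, 28}
(A ∪ B) ∪ C = {3, 4, 10, 12, 13, 18, 20, 21, 26, 28}

A ∪ B ∪ C = {3, 4, 10, 12, 13, 18, 20, 21, 26, 28}


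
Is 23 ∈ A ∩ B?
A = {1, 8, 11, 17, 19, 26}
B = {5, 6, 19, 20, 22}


A = {1, 8, 11, 17, 19, 26}, B = {5, 6, 19, 20, 22}
A ∩ B = elements in both A and B
A ∩ B = {19}
Checking if 23 ∈ A ∩ B
23 is not in A ∩ B → False

23 ∉ A ∩ B


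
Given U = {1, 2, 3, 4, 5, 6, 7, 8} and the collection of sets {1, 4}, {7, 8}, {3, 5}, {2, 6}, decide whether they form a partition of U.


A partition requires: (1) non-empty parts, (2) pairwise disjoint, (3) union = U
Parts: {1, 4}, {7, 8}, {3, 5}, {2, 6}
Union of parts: {1, 2, 3, 4, 5, 6, 7, 8}
U = {1, 2, 3, 4, 5, 6, 7, 8}
All non-empty? True
Pairwise disjoint? True
Covers U? True

Yes, valid partition


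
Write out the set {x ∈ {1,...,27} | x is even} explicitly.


Checking each candidate:
Condition: even numbers in {1,...,27}
Result = {2, 4, 6, 8, 10, 12, 14, 16, 18, 20, 22, 24, 26}

{2, 4, 6, 8, 10, 12, 14, 16, 18, 20, 22, 24, 26}


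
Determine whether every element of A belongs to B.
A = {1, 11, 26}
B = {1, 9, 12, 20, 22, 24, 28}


A ⊆ B means every element of A is in B.
Elements in A not in B: {11, 26}
So A ⊄ B.

No, A ⊄ B


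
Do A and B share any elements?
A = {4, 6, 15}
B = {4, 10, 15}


Disjoint means A ∩ B = ∅.
A ∩ B = {4, 15}
A ∩ B ≠ ∅, so A and B are NOT disjoint.

Yes — A and B share the element(s) of A ∩ B = {4, 15}, so they are not disjoint


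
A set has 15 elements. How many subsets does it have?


Number of subsets = 2^n
= 2^15
= 32768

|P(A)| = 32768


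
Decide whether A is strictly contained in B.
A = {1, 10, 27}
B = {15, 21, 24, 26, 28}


A ⊂ B requires: A ⊆ B AND A ≠ B.
A ⊆ B? No
A ⊄ B, so A is not a proper subset.

No, A is not a proper subset of B


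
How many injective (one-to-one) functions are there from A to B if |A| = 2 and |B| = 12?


An injection sends each of |A| = 2 inputs to a distinct output in B.
# injections = |B|·(|B|-1)·…·(|B|-|A|+1) = 12! / (12 - 2)!
= 12 × 11
= 132

Number of injections = 132


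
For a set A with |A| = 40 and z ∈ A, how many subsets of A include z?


Subsets of A containing z correspond to subsets of A \ {z}, which has 39 elements.
Count = 2^(n-1) = 2^39
= 549755813888

Number of subsets containing z = 549755813888


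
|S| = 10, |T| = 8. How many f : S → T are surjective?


n = |S| = 10, k = |T| = 8. Surjections via inclusion-exclusion:
S(n,k) = Σ(-1)^i × C(k,i) × (k-i)^n, i=0 to k
i=0: (-1)^0×C(8,0)×8^10 = 1073741824
i=1: (-1)^1×C(8,1)×7^10 = -2259801992
i=2: (-1)^2×C(8,2)×6^10 = 1693052928
i=3: (-1)^3×C(8,3)×5^10 = -546875000
i=4: (-1)^4×C(8,4)×4^10 = 73400320
i=5: (-1)^5×C(8,5)×3^10 = -3306744
i=6: (-1)^6×C(8,6)×2^10 = 28672
i=7: (-1)^7×C(8,7)×1^10 = -8
i=8: (-1)^8×C(8,8)×0^10 = 0
Total = 30240000

Number of surjections = 30240000


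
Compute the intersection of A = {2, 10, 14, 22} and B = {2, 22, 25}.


A ∩ B = elements in both A and B
A = {2, 10, 14, 22}
B = {2, 22, 25}
A ∩ B = {2, 22}

A ∩ B = {2, 22}


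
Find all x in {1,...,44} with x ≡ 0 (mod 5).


Checking each candidate:
Condition: x in {1,...,44} with x ≡ 0 (mod 5)
Result = {5, 10, 15, 20, 25, 30, 35, 40}

{5, 10, 15, 20, 25, 30, 35, 40}


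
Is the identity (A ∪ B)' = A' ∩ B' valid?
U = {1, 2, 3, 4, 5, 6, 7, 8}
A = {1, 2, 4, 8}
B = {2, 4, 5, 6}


LHS: A ∪ B = {1, 2, 4, 5, 6, 8}
(A ∪ B)' = U \ (A ∪ B) = {3, 7}
A' = {3, 5, 6, 7}, B' = {1, 3, 7, 8}
Claimed RHS: A' ∩ B' = {3, 7}
Identity is VALID: LHS = RHS = {3, 7} ✓

Identity is valid. (A ∪ B)' = A' ∩ B' = {3, 7}


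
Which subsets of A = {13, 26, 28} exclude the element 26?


A subset of A that omits 26 is a subset of A \ {26}, so there are 2^(n-1) = 2^2 = 4 of them.
Subsets excluding 26: ∅, {13}, {28}, {13, 28}

Subsets excluding 26 (4 total): ∅, {13}, {28}, {13, 28}


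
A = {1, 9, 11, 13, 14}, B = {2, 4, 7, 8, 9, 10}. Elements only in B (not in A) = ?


A = {1, 9, 11, 13, 14}
B = {2, 4, 7, 8, 9, 10}
Region: only in B (not in A)
Elements: {2, 4, 7, 8, 10}

Elements only in B (not in A): {2, 4, 7, 8, 10}


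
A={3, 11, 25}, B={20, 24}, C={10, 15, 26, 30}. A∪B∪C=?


A ∪ B = {3, 11, 20, 24, 25}
(A ∪ B) ∪ C = {3, 10, 11, 15, 20, 24, 25, 26, 30}

A ∪ B ∪ C = {3, 10, 11, 15, 20, 24, 25, 26, 30}


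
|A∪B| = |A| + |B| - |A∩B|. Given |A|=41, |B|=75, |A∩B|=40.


|A ∪ B| = |A| + |B| - |A ∩ B|
= 41 + 75 - 40
= 76

|A ∪ B| = 76


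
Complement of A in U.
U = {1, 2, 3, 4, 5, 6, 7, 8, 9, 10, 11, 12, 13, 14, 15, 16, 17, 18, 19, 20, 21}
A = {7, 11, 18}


Aᶜ = U \ A = elements in U but not in A
U = {1, 2, 3, 4, 5, 6, 7, 8, 9, 10, 11, 12, 13, 14, 15, 16, 17, 18, 19, 20, 21}
A = {7, 11, 18}
Aᶜ = {1, 2, 3, 4, 5, 6, 8, 9, 10, 12, 13, 14, 15, 16, 17, 19, 20, 21}

Aᶜ = {1, 2, 3, 4, 5, 6, 8, 9, 10, 12, 13, 14, 15, 16, 17, 19, 20, 21}


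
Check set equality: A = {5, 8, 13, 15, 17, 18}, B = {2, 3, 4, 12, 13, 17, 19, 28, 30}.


Two sets are equal iff they have exactly the same elements.
A = {5, 8, 13, 15, 17, 18}
B = {2, 3, 4, 12, 13, 17, 19, 28, 30}
Differences: {2, 3, 4, 5, 8, 12, 15, 18, 19, 28, 30}
A ≠ B

No, A ≠ B


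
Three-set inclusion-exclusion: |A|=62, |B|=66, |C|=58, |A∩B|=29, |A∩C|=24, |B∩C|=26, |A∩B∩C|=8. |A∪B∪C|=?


|A∪B∪C| = |A|+|B|+|C| - |A∩B|-|A∩C|-|B∩C| + |A∩B∩C|
= 62+66+58 - 29-24-26 + 8
= 186 - 79 + 8
= 115

|A ∪ B ∪ C| = 115


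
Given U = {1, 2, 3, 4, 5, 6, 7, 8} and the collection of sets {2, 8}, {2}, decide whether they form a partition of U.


A partition requires: (1) non-empty parts, (2) pairwise disjoint, (3) union = U
Parts: {2, 8}, {2}
Union of parts: {2, 8}
U = {1, 2, 3, 4, 5, 6, 7, 8}
All non-empty? True
Pairwise disjoint? False
Covers U? False

No, not a valid partition


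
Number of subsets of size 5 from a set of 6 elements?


C(n,k) = n! / (k!(n-k)!)
C(6,5) = 6! / (5!1!)
= 6

C(6,5) = 6


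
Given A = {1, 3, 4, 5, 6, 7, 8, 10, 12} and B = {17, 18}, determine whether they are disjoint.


Disjoint means A ∩ B = ∅.
A ∩ B = ∅
A ∩ B = ∅, so A and B are disjoint.

Yes, A and B are disjoint


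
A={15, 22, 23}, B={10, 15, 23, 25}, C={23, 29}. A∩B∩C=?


A ∩ B = {15, 23}
(A ∩ B) ∩ C = {23}

A ∩ B ∩ C = {23}


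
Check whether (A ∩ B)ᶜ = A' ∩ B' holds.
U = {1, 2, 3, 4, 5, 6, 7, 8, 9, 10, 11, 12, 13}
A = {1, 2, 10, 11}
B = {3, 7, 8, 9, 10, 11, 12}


LHS: A ∩ B = {10, 11}
(A ∩ B)' = U \ (A ∩ B) = {1, 2, 3, 4, 5, 6, 7, 8, 9, 12, 13}
A' = {3, 4, 5, 6, 7, 8, 9, 12, 13}, B' = {1, 2, 4, 5, 6, 13}
Claimed RHS: A' ∩ B' = {4, 5, 6, 13}
Identity is INVALID: LHS = {1, 2, 3, 4, 5, 6, 7, 8, 9, 12, 13} but the RHS claimed here equals {4, 5, 6, 13}. The correct form is (A ∩ B)' = A' ∪ B'.

Identity is invalid: (A ∩ B)' = {1, 2, 3, 4, 5, 6, 7, 8, 9, 12, 13} but A' ∩ B' = {4, 5, 6, 13}. The correct De Morgan law is (A ∩ B)' = A' ∪ B'.


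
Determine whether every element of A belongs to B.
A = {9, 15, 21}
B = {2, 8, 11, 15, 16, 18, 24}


A ⊆ B means every element of A is in B.
Elements in A not in B: {9, 21}
So A ⊄ B.

No, A ⊄ B


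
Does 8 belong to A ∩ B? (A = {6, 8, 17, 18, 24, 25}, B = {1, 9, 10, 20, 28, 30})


A = {6, 8, 17, 18, 24, 25}, B = {1, 9, 10, 20, 28, 30}
A ∩ B = elements in both A and B
A ∩ B = ∅
Checking if 8 ∈ A ∩ B
8 is not in A ∩ B → False

8 ∉ A ∩ B


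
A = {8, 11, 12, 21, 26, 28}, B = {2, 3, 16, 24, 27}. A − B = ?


A \ B = elements in A but not in B
A = {8, 11, 12, 21, 26, 28}
B = {2, 3, 16, 24, 27}
Remove from A any elements in B
A \ B = {8, 11, 12, 21, 26, 28}

A \ B = {8, 11, 12, 21, 26, 28}


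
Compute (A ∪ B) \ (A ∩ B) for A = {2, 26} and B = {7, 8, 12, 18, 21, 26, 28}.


A △ B = (A \ B) ∪ (B \ A) = elements in exactly one of A or B
A \ B = {2}
B \ A = {7, 8, 12, 18, 21, 28}
A △ B = {2, 7, 8, 12, 18, 21, 28}

A △ B = {2, 7, 8, 12, 18, 21, 28}


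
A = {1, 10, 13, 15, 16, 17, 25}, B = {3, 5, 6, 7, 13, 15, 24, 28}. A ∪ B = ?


A ∪ B = all elements in A or B (or both)
A = {1, 10, 13, 15, 16, 17, 25}
B = {3, 5, 6, 7, 13, 15, 24, 28}
A ∪ B = {1, 3, 5, 6, 7, 10, 13, 15, 16, 17, 24, 25, 28}

A ∪ B = {1, 3, 5, 6, 7, 10, 13, 15, 16, 17, 24, 25, 28}


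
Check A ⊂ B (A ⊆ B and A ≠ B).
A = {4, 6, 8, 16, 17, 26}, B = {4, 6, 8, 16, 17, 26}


A ⊂ B requires: A ⊆ B AND A ≠ B.
A ⊆ B? Yes
A = B? Yes
A = B, so A is not a PROPER subset.

No, A is not a proper subset of B


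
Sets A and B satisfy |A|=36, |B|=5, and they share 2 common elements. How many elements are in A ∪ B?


|A ∪ B| = |A| + |B| - |A ∩ B|
= 36 + 5 - 2
= 39

|A ∪ B| = 39


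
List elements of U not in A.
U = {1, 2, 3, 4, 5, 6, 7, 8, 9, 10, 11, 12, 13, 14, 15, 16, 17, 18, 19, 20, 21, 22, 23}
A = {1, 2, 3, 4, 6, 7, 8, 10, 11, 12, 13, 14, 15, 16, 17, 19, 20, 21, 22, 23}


Aᶜ = U \ A = elements in U but not in A
U = {1, 2, 3, 4, 5, 6, 7, 8, 9, 10, 11, 12, 13, 14, 15, 16, 17, 18, 19, 20, 21, 22, 23}
A = {1, 2, 3, 4, 6, 7, 8, 10, 11, 12, 13, 14, 15, 16, 17, 19, 20, 21, 22, 23}
Aᶜ = {5, 9, 18}

Aᶜ = {5, 9, 18}


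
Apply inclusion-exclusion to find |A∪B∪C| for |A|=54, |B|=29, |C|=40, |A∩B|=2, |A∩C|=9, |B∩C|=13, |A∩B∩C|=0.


|A∪B∪C| = |A|+|B|+|C| - |A∩B|-|A∩C|-|B∩C| + |A∩B∩C|
= 54+29+40 - 2-9-13 + 0
= 123 - 24 + 0
= 99

|A ∪ B ∪ C| = 99


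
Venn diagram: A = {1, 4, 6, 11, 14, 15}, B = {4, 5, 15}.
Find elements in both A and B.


A = {1, 4, 6, 11, 14, 15}
B = {4, 5, 15}
Region: in both A and B
Elements: {4, 15}

Elements in both A and B: {4, 15}


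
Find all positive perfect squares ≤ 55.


Checking each candidate:
Condition: positive perfect squares ≤ 55
Result = {1, 4, 9, 16, 25, 36, 49}

{1, 4, 9, 16, 25, 36, 49}


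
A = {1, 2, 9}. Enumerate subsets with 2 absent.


A subset of A that omits 2 is a subset of A \ {2}, so there are 2^(n-1) = 2^2 = 4 of them.
Subsets excluding 2: ∅, {1}, {9}, {1, 9}

Subsets excluding 2 (4 total): ∅, {1}, {9}, {1, 9}


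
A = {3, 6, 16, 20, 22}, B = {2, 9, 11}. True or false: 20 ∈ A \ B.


A = {3, 6, 16, 20, 22}, B = {2, 9, 11}
A \ B = elements in A but not in B
A \ B = {3, 6, 16, 20, 22}
Checking if 20 ∈ A \ B
20 is in A \ B → True

20 ∈ A \ B


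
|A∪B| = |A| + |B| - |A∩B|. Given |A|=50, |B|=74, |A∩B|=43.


|A ∪ B| = |A| + |B| - |A ∩ B|
= 50 + 74 - 43
= 81

|A ∪ B| = 81


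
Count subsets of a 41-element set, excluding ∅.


Total subsets = 2^n = 2^41 = 2199023255552
Non-empty subsets exclude the empty set: 2^n - 1
= 2199023255552 - 1
= 2199023255551

Number of non-empty subsets = 2199023255551


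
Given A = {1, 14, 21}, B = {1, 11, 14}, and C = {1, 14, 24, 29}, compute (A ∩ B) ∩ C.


A ∩ B = {1, 14}
(A ∩ B) ∩ C = {1, 14}

A ∩ B ∩ C = {1, 14}


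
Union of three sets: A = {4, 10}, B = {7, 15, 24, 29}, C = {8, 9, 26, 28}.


A ∪ B = {4, 7, 10, 15, 24, 29}
(A ∪ B) ∪ C = {4, 7, 8, 9, 10, 15, 24, 26, 28, 29}

A ∪ B ∪ C = {4, 7, 8, 9, 10, 15, 24, 26, 28, 29}


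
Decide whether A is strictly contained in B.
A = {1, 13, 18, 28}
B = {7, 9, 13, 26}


A ⊂ B requires: A ⊆ B AND A ≠ B.
A ⊆ B? No
A ⊄ B, so A is not a proper subset.

No, A is not a proper subset of B


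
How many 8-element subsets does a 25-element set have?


C(n,k) = n! / (k!(n-k)!)
C(25,8) = 25! / (8!17!)
= 1081575

C(25,8) = 1081575


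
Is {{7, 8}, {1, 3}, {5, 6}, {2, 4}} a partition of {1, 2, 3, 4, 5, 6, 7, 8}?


A partition requires: (1) non-empty parts, (2) pairwise disjoint, (3) union = U
Parts: {7, 8}, {1, 3}, {5, 6}, {2, 4}
Union of parts: {1, 2, 3, 4, 5, 6, 7, 8}
U = {1, 2, 3, 4, 5, 6, 7, 8}
All non-empty? True
Pairwise disjoint? True
Covers U? True

Yes, valid partition


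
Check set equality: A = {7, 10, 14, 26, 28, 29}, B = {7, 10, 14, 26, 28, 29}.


Two sets are equal iff they have exactly the same elements.
A = {7, 10, 14, 26, 28, 29}
B = {7, 10, 14, 26, 28, 29}
Same elements → A = B

Yes, A = B


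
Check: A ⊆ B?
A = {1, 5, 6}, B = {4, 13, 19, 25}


A ⊆ B means every element of A is in B.
Elements in A not in B: {1, 5, 6}
So A ⊄ B.

No, A ⊄ B


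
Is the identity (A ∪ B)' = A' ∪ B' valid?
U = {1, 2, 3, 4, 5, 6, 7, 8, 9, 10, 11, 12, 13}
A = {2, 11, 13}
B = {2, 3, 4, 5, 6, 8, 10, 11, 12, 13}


LHS: A ∪ B = {2, 3, 4, 5, 6, 8, 10, 11, 12, 13}
(A ∪ B)' = U \ (A ∪ B) = {1, 7, 9}
A' = {1, 3, 4, 5, 6, 7, 8, 9, 10, 12}, B' = {1, 7, 9}
Claimed RHS: A' ∪ B' = {1, 3, 4, 5, 6, 7, 8, 9, 10, 12}
Identity is INVALID: LHS = {1, 7, 9} but the RHS claimed here equals {1, 3, 4, 5, 6, 7, 8, 9, 10, 12}. The correct form is (A ∪ B)' = A' ∩ B'.

Identity is invalid: (A ∪ B)' = {1, 7, 9} but A' ∪ B' = {1, 3, 4, 5, 6, 7, 8, 9, 10, 12}. The correct De Morgan law is (A ∪ B)' = A' ∩ B'.


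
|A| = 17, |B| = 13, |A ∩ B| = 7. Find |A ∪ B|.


|A ∪ B| = |A| + |B| - |A ∩ B|
= 17 + 13 - 7
= 23

|A ∪ B| = 23


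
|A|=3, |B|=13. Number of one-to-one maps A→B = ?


An injection sends each of |A| = 3 inputs to a distinct output in B.
# injections = |B|·(|B|-1)·…·(|B|-|A|+1) = 13! / (13 - 3)!
= 13 × 12 × 11
= 1716

Number of injections = 1716


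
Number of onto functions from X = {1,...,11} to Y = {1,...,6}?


n = |X| = 11, k = |Y| = 6. Surjections via inclusion-exclusion:
S(n,k) = Σ(-1)^i × C(k,i) × (k-i)^n, i=0 to k
i=0: (-1)^0×C(6,0)×6^11 = 362797056
i=1: (-1)^1×C(6,1)×5^11 = -292968750
i=2: (-1)^2×C(6,2)×4^11 = 62914560
i=3: (-1)^3×C(6,3)×3^11 = -3542940
i=4: (-1)^4×C(6,4)×2^11 = 30720
i=5: (-1)^5×C(6,5)×1^11 = -6
i=6: (-1)^6×C(6,6)×0^11 = 0
Total = 129230640

Number of surjections = 129230640


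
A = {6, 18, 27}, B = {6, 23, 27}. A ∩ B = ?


A ∩ B = elements in both A and B
A = {6, 18, 27}
B = {6, 23, 27}
A ∩ B = {6, 27}

A ∩ B = {6, 27}


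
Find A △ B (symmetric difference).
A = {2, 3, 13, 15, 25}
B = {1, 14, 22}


A △ B = (A \ B) ∪ (B \ A) = elements in exactly one of A or B
A \ B = {2, 3, 13, 15, 25}
B \ A = {1, 14, 22}
A △ B = {1, 2, 3, 13, 14, 15, 22, 25}

A △ B = {1, 2, 3, 13, 14, 15, 22, 25}


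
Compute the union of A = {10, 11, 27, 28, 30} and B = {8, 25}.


A ∪ B = all elements in A or B (or both)
A = {10, 11, 27, 28, 30}
B = {8, 25}
A ∪ B = {8, 10, 11, 25, 27, 28, 30}

A ∪ B = {8, 10, 11, 25, 27, 28, 30}


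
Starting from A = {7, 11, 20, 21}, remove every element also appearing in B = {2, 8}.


A \ B = elements in A but not in B
A = {7, 11, 20, 21}
B = {2, 8}
Remove from A any elements in B
A \ B = {7, 11, 20, 21}

A \ B = {7, 11, 20, 21}


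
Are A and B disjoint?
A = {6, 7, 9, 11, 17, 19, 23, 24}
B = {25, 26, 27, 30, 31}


Disjoint means A ∩ B = ∅.
A ∩ B = ∅
A ∩ B = ∅, so A and B are disjoint.

Yes, A and B are disjoint


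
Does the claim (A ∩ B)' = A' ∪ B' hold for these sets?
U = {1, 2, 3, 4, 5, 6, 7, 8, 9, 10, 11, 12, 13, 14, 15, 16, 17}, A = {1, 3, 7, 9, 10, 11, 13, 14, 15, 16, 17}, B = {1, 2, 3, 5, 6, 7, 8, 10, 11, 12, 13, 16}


LHS: A ∩ B = {1, 3, 7, 10, 11, 13, 16}
(A ∩ B)' = U \ (A ∩ B) = {2, 4, 5, 6, 8, 9, 12, 14, 15, 17}
A' = {2, 4, 5, 6, 8, 12}, B' = {4, 9, 14, 15, 17}
Claimed RHS: A' ∪ B' = {2, 4, 5, 6, 8, 9, 12, 14, 15, 17}
Identity is VALID: LHS = RHS = {2, 4, 5, 6, 8, 9, 12, 14, 15, 17} ✓

Identity is valid. (A ∩ B)' = A' ∪ B' = {2, 4, 5, 6, 8, 9, 12, 14, 15, 17}


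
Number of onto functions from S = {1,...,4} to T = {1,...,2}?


n = |S| = 4, k = |T| = 2. Surjections via inclusion-exclusion:
S(n,k) = Σ(-1)^i × C(k,i) × (k-i)^n, i=0 to k
i=0: (-1)^0×C(2,0)×2^4 = 16
i=1: (-1)^1×C(2,1)×1^4 = -2
i=2: (-1)^2×C(2,2)×0^4 = 0
Total = 14

Number of surjections = 14


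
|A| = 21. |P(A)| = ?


Number of subsets = 2^n
= 2^21
= 2097152

|P(A)| = 2097152


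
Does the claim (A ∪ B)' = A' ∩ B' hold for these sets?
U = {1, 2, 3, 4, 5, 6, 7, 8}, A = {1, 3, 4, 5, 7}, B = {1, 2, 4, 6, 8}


LHS: A ∪ B = {1, 2, 3, 4, 5, 6, 7, 8}
(A ∪ B)' = U \ (A ∪ B) = ∅
A' = {2, 6, 8}, B' = {3, 5, 7}
Claimed RHS: A' ∩ B' = ∅
Identity is VALID: LHS = RHS = ∅ ✓

Identity is valid. (A ∪ B)' = A' ∩ B' = ∅


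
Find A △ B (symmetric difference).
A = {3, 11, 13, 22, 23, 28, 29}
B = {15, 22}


A △ B = (A \ B) ∪ (B \ A) = elements in exactly one of A or B
A \ B = {3, 11, 13, 23, 28, 29}
B \ A = {15}
A △ B = {3, 11, 13, 15, 23, 28, 29}

A △ B = {3, 11, 13, 15, 23, 28, 29}


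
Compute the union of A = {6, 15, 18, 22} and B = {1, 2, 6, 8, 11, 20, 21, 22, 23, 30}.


A ∪ B = all elements in A or B (or both)
A = {6, 15, 18, 22}
B = {1, 2, 6, 8, 11, 20, 21, 22, 23, 30}
A ∪ B = {1, 2, 6, 8, 11, 15, 18, 20, 21, 22, 23, 30}

A ∪ B = {1, 2, 6, 8, 11, 15, 18, 20, 21, 22, 23, 30}


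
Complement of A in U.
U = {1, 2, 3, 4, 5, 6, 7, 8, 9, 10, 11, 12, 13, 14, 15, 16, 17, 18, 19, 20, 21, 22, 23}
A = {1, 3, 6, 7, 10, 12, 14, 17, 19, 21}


Aᶜ = U \ A = elements in U but not in A
U = {1, 2, 3, 4, 5, 6, 7, 8, 9, 10, 11, 12, 13, 14, 15, 16, 17, 18, 19, 20, 21, 22, 23}
A = {1, 3, 6, 7, 10, 12, 14, 17, 19, 21}
Aᶜ = {2, 4, 5, 8, 9, 11, 13, 15, 16, 18, 20, 22, 23}

Aᶜ = {2, 4, 5, 8, 9, 11, 13, 15, 16, 18, 20, 22, 23}


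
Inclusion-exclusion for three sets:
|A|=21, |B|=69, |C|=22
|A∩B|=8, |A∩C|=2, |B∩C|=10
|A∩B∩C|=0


|A∪B∪C| = |A|+|B|+|C| - |A∩B|-|A∩C|-|B∩C| + |A∩B∩C|
= 21+69+22 - 8-2-10 + 0
= 112 - 20 + 0
= 92

|A ∪ B ∪ C| = 92


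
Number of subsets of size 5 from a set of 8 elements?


C(n,k) = n! / (k!(n-k)!)
C(8,5) = 8! / (5!3!)
= 56

C(8,5) = 56


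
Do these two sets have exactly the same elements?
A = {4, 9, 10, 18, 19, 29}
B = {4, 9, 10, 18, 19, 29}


Two sets are equal iff they have exactly the same elements.
A = {4, 9, 10, 18, 19, 29}
B = {4, 9, 10, 18, 19, 29}
Same elements → A = B

Yes, A = B


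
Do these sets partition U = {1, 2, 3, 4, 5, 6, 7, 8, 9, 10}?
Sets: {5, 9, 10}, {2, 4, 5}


A partition requires: (1) non-empty parts, (2) pairwise disjoint, (3) union = U
Parts: {5, 9, 10}, {2, 4, 5}
Union of parts: {2, 4, 5, 9, 10}
U = {1, 2, 3, 4, 5, 6, 7, 8, 9, 10}
All non-empty? True
Pairwise disjoint? False
Covers U? False

No, not a valid partition


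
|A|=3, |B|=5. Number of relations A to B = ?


A relation from A to B is any subset of A × B.
|A × B| = 3 × 5 = 15
# relations = 2^|A × B| = 2^15 = 32768

Number of relations = 32768


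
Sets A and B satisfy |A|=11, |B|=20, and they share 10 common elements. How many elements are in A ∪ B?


|A ∪ B| = |A| + |B| - |A ∩ B|
= 11 + 20 - 10
= 21

|A ∪ B| = 21


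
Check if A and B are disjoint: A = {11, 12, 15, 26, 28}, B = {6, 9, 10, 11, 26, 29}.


Disjoint means A ∩ B = ∅.
A ∩ B = {11, 26}
A ∩ B ≠ ∅, so A and B are NOT disjoint.

No, A and B are not disjoint (A ∩ B = {11, 26})


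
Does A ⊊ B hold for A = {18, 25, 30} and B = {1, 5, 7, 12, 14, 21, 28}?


A ⊂ B requires: A ⊆ B AND A ≠ B.
A ⊆ B? No
A ⊄ B, so A is not a proper subset.

No, A is not a proper subset of B


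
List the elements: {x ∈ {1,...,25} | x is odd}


Checking each candidate:
Condition: odd numbers in {1,...,25}
Result = {1, 3, 5, 7, 9, 11, 13, 15, 17, 19, 21, 23, 25}

{1, 3, 5, 7, 9, 11, 13, 15, 17, 19, 21, 23, 25}


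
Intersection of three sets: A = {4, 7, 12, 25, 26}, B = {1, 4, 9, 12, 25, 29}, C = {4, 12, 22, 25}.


A ∩ B = {4, 12, 25}
(A ∩ B) ∩ C = {4, 12, 25}

A ∩ B ∩ C = {4, 12, 25}


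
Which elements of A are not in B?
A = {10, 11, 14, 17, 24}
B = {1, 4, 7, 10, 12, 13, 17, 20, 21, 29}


A \ B = elements in A but not in B
A = {10, 11, 14, 17, 24}
B = {1, 4, 7, 10, 12, 13, 17, 20, 21, 29}
Remove from A any elements in B
A \ B = {11, 14, 24}

A \ B = {11, 14, 24}


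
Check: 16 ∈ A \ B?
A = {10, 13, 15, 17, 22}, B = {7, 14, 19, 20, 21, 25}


A = {10, 13, 15, 17, 22}, B = {7, 14, 19, 20, 21, 25}
A \ B = elements in A but not in B
A \ B = {10, 13, 15, 17, 22}
Checking if 16 ∈ A \ B
16 is not in A \ B → False

16 ∉ A \ B


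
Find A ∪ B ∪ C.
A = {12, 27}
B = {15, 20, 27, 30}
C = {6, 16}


A ∪ B = {12, 15, 20, 27, 30}
(A ∪ B) ∪ C = {6, 12, 15, 16, 20, 27, 30}

A ∪ B ∪ C = {6, 12, 15, 16, 20, 27, 30}


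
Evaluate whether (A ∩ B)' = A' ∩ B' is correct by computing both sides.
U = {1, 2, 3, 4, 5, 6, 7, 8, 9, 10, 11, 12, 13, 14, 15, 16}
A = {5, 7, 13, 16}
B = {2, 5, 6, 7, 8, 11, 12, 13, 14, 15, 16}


LHS: A ∩ B = {5, 7, 13, 16}
(A ∩ B)' = U \ (A ∩ B) = {1, 2, 3, 4, 6, 8, 9, 10, 11, 12, 14, 15}
A' = {1, 2, 3, 4, 6, 8, 9, 10, 11, 12, 14, 15}, B' = {1, 3, 4, 9, 10}
Claimed RHS: A' ∩ B' = {1, 3, 4, 9, 10}
Identity is INVALID: LHS = {1, 2, 3, 4, 6, 8, 9, 10, 11, 12, 14, 15} but the RHS claimed here equals {1, 3, 4, 9, 10}. The correct form is (A ∩ B)' = A' ∪ B'.

Identity is invalid: (A ∩ B)' = {1, 2, 3, 4, 6, 8, 9, 10, 11, 12, 14, 15} but A' ∩ B' = {1, 3, 4, 9, 10}. The correct De Morgan law is (A ∩ B)' = A' ∪ B'.


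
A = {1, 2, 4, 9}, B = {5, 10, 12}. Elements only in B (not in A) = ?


A = {1, 2, 4, 9}
B = {5, 10, 12}
Region: only in B (not in A)
Elements: {5, 10, 12}

Elements only in B (not in A): {5, 10, 12}


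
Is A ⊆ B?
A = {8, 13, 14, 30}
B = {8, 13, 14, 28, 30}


A ⊆ B means every element of A is in B.
All elements of A are in B.
So A ⊆ B.

Yes, A ⊆ B


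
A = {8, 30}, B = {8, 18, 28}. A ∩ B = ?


A ∩ B = elements in both A and B
A = {8, 30}
B = {8, 18, 28}
A ∩ B = {8}

A ∩ B = {8}


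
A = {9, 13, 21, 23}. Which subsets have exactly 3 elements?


|A| = 4, so A has C(4,3) = 4 subsets of size 3.
Enumerate by choosing 3 elements from A at a time:
{9, 13, 21}, {9, 13, 23}, {9, 21, 23}, {13, 21, 23}

3-element subsets (4 total): {9, 13, 21}, {9, 13, 23}, {9, 21, 23}, {13, 21, 23}


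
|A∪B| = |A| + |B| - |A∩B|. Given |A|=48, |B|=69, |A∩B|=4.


|A ∪ B| = |A| + |B| - |A ∩ B|
= 48 + 69 - 4
= 113

|A ∪ B| = 113


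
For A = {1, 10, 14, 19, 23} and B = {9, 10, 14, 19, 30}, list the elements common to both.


A ∩ B = elements in both A and B
A = {1, 10, 14, 19, 23}
B = {9, 10, 14, 19, 30}
A ∩ B = {10, 14, 19}

A ∩ B = {10, 14, 19}


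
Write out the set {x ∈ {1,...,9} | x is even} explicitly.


Checking each candidate:
Condition: even numbers in {1,...,9}
Result = {2, 4, 6, 8}

{2, 4, 6, 8}


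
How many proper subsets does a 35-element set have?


Total subsets = 2^n = 2^35 = 34359738368
Proper subsets exclude the set itself: 2^n - 1
= 34359738368 - 1
= 34359738367

Number of proper subsets = 34359738367


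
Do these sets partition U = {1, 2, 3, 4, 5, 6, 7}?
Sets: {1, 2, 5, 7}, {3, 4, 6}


A partition requires: (1) non-empty parts, (2) pairwise disjoint, (3) union = U
Parts: {1, 2, 5, 7}, {3, 4, 6}
Union of parts: {1, 2, 3, 4, 5, 6, 7}
U = {1, 2, 3, 4, 5, 6, 7}
All non-empty? True
Pairwise disjoint? True
Covers U? True

Yes, valid partition


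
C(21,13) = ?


C(n,k) = n! / (k!(n-k)!)
C(21,13) = 21! / (13!8!)
= 203490

C(21,13) = 203490


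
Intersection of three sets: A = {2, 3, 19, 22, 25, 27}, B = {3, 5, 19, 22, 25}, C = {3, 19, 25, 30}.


A ∩ B = {3, 19, 22, 25}
(A ∩ B) ∩ C = {3, 19, 25}

A ∩ B ∩ C = {3, 19, 25}


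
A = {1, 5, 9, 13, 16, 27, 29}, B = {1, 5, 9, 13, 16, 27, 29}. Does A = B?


Two sets are equal iff they have exactly the same elements.
A = {1, 5, 9, 13, 16, 27, 29}
B = {1, 5, 9, 13, 16, 27, 29}
Same elements → A = B

Yes, A = B


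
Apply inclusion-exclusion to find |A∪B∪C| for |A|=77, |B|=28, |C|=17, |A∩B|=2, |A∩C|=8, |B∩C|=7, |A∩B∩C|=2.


|A∪B∪C| = |A|+|B|+|C| - |A∩B|-|A∩C|-|B∩C| + |A∩B∩C|
= 77+28+17 - 2-8-7 + 2
= 122 - 17 + 2
= 107

|A ∪ B ∪ C| = 107


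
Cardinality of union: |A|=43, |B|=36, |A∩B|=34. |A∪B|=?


|A ∪ B| = |A| + |B| - |A ∩ B|
= 43 + 36 - 34
= 45

|A ∪ B| = 45


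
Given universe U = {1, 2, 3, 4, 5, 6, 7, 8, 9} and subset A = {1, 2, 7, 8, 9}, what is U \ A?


Aᶜ = U \ A = elements in U but not in A
U = {1, 2, 3, 4, 5, 6, 7, 8, 9}
A = {1, 2, 7, 8, 9}
Aᶜ = {3, 4, 5, 6}

Aᶜ = {3, 4, 5, 6}


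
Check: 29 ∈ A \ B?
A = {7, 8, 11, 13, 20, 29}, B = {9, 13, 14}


A = {7, 8, 11, 13, 20, 29}, B = {9, 13, 14}
A \ B = elements in A but not in B
A \ B = {7, 8, 11, 20, 29}
Checking if 29 ∈ A \ B
29 is in A \ B → True

29 ∈ A \ B


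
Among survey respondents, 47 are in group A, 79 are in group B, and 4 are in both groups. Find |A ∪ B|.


|A ∪ B| = |A| + |B| - |A ∩ B|
= 47 + 79 - 4
= 122

|A ∪ B| = 122


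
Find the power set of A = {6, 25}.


|A| = 2, so |P(A)| = 2^2 = 4
Enumerate subsets by cardinality (0 to 2):
∅, {6}, {25}, {6, 25}

P(A) has 4 subsets: ∅, {6}, {25}, {6, 25}


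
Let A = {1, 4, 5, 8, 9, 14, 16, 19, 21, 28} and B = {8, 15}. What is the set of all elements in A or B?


A ∪ B = all elements in A or B (or both)
A = {1, 4, 5, 8, 9, 14, 16, 19, 21, 28}
B = {8, 15}
A ∪ B = {1, 4, 5, 8, 9, 14, 15, 16, 19, 21, 28}

A ∪ B = {1, 4, 5, 8, 9, 14, 15, 16, 19, 21, 28}


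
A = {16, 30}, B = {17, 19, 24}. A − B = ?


A \ B = elements in A but not in B
A = {16, 30}
B = {17, 19, 24}
Remove from A any elements in B
A \ B = {16, 30}

A \ B = {16, 30}


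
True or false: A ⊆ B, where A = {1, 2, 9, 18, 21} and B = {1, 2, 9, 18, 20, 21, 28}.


A ⊆ B means every element of A is in B.
All elements of A are in B.
So A ⊆ B.

Yes, A ⊆ B


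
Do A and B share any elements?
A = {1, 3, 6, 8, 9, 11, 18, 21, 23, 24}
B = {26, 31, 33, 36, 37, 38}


Disjoint means A ∩ B = ∅.
A ∩ B = ∅
A ∩ B = ∅, so A and B are disjoint.

No — A and B share no elements (A ∩ B = ∅), so they are disjoint


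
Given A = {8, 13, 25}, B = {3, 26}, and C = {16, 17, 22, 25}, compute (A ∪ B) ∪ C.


A ∪ B = {3, 8, 13, 25, 26}
(A ∪ B) ∪ C = {3, 8, 13, 16, 17, 22, 25, 26}

A ∪ B ∪ C = {3, 8, 13, 16, 17, 22, 25, 26}


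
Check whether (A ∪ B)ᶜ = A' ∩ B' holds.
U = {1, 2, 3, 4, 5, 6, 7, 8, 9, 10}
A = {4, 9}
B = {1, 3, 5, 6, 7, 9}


LHS: A ∪ B = {1, 3, 4, 5, 6, 7, 9}
(A ∪ B)' = U \ (A ∪ B) = {2, 8, 10}
A' = {1, 2, 3, 5, 6, 7, 8, 10}, B' = {2, 4, 8, 10}
Claimed RHS: A' ∩ B' = {2, 8, 10}
Identity is VALID: LHS = RHS = {2, 8, 10} ✓

Identity is valid. (A ∪ B)' = A' ∩ B' = {2, 8, 10}


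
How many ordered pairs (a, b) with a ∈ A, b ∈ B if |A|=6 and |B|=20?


|A × B| = |A| × |B|
= 6 × 20
= 120

|A × B| = 120


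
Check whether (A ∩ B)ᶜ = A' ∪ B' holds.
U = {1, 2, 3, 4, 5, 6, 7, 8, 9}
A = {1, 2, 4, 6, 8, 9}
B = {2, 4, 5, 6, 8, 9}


LHS: A ∩ B = {2, 4, 6, 8, 9}
(A ∩ B)' = U \ (A ∩ B) = {1, 3, 5, 7}
A' = {3, 5, 7}, B' = {1, 3, 7}
Claimed RHS: A' ∪ B' = {1, 3, 5, 7}
Identity is VALID: LHS = RHS = {1, 3, 5, 7} ✓

Identity is valid. (A ∩ B)' = A' ∪ B' = {1, 3, 5, 7}


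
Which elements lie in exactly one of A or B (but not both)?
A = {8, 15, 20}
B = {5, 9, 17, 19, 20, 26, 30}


A △ B = (A \ B) ∪ (B \ A) = elements in exactly one of A or B
A \ B = {8, 15}
B \ A = {5, 9, 17, 19, 26, 30}
A △ B = {5, 8, 9, 15, 17, 19, 26, 30}

A △ B = {5, 8, 9, 15, 17, 19, 26, 30}


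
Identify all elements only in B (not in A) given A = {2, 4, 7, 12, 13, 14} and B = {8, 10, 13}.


A = {2, 4, 7, 12, 13, 14}
B = {8, 10, 13}
Region: only in B (not in A)
Elements: {8, 10}

Elements only in B (not in A): {8, 10}


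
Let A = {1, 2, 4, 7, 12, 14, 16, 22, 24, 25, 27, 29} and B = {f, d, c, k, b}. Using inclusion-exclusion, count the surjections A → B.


n = |A| = 12, k = |B| = 5. Surjections via inclusion-exclusion:
S(n,k) = Σ(-1)^i × C(k,i) × (k-i)^n, i=0 to k
i=0: (-1)^0×C(5,0)×5^12 = 244140625
i=1: (-1)^1×C(5,1)×4^12 = -83886080
i=2: (-1)^2×C(5,2)×3^12 = 5314410
i=3: (-1)^3×C(5,3)×2^12 = -40960
i=4: (-1)^4×C(5,4)×1^12 = 5
i=5: (-1)^5×C(5,5)×0^12 = 0
Total = 165528000

Number of surjections = 165528000


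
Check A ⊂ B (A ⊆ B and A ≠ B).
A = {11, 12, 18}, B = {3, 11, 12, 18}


A ⊂ B requires: A ⊆ B AND A ≠ B.
A ⊆ B? Yes
A = B? No
A ⊂ B: Yes (A is a proper subset of B)

Yes, A ⊂ B


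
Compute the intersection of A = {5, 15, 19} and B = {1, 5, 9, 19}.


A ∩ B = elements in both A and B
A = {5, 15, 19}
B = {1, 5, 9, 19}
A ∩ B = {5, 19}

A ∩ B = {5, 19}


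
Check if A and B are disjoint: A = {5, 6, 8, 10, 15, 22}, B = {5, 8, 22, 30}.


Disjoint means A ∩ B = ∅.
A ∩ B = {5, 8, 22}
A ∩ B ≠ ∅, so A and B are NOT disjoint.

No, A and B are not disjoint (A ∩ B = {5, 8, 22})


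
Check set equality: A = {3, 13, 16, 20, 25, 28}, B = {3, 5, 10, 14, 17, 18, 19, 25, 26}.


Two sets are equal iff they have exactly the same elements.
A = {3, 13, 16, 20, 25, 28}
B = {3, 5, 10, 14, 17, 18, 19, 25, 26}
Differences: {5, 10, 13, 14, 16, 17, 18, 19, 20, 26, 28}
A ≠ B

No, A ≠ B


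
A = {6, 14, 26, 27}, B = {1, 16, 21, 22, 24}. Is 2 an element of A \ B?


A = {6, 14, 26, 27}, B = {1, 16, 21, 22, 24}
A \ B = elements in A but not in B
A \ B = {6, 14, 26, 27}
Checking if 2 ∈ A \ B
2 is not in A \ B → False

2 ∉ A \ B


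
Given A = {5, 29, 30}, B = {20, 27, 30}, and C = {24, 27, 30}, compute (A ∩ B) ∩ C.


A ∩ B = {30}
(A ∩ B) ∩ C = {30}

A ∩ B ∩ C = {30}


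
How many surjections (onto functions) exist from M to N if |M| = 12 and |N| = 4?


n = |M| = 12, k = |N| = 4. Surjections via inclusion-exclusion:
S(n,k) = Σ(-1)^i × C(k,i) × (k-i)^n, i=0 to k
i=0: (-1)^0×C(4,0)×4^12 = 16777216
i=1: (-1)^1×C(4,1)×3^12 = -2125764
i=2: (-1)^2×C(4,2)×2^12 = 24576
i=3: (-1)^3×C(4,3)×1^12 = -4
i=4: (-1)^4×C(4,4)×0^12 = 0
Total = 14676024

Number of surjections = 14676024


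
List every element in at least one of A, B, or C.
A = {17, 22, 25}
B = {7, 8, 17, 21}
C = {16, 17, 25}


A ∪ B = {7, 8, 17, 21, 22, 25}
(A ∪ B) ∪ C = {7, 8, 16, 17, 21, 22, 25}

A ∪ B ∪ C = {7, 8, 16, 17, 21, 22, 25}


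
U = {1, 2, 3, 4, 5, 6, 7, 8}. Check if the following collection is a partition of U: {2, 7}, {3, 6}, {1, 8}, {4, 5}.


A partition requires: (1) non-empty parts, (2) pairwise disjoint, (3) union = U
Parts: {2, 7}, {3, 6}, {1, 8}, {4, 5}
Union of parts: {1, 2, 3, 4, 5, 6, 7, 8}
U = {1, 2, 3, 4, 5, 6, 7, 8}
All non-empty? True
Pairwise disjoint? True
Covers U? True

Yes, valid partition


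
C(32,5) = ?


C(n,k) = n! / (k!(n-k)!)
C(32,5) = 32! / (5!27!)
= 201376

C(32,5) = 201376


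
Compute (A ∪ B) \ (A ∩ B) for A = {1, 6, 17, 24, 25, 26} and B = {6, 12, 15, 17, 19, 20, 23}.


A △ B = (A \ B) ∪ (B \ A) = elements in exactly one of A or B
A \ B = {1, 24, 25, 26}
B \ A = {12, 15, 19, 20, 23}
A △ B = {1, 12, 15, 19, 20, 23, 24, 25, 26}

A △ B = {1, 12, 15, 19, 20, 23, 24, 25, 26}


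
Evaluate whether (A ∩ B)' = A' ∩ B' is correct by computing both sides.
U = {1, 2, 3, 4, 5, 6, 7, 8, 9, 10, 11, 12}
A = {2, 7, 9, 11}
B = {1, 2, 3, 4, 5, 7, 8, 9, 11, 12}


LHS: A ∩ B = {2, 7, 9, 11}
(A ∩ B)' = U \ (A ∩ B) = {1, 3, 4, 5, 6, 8, 10, 12}
A' = {1, 3, 4, 5, 6, 8, 10, 12}, B' = {6, 10}
Claimed RHS: A' ∩ B' = {6, 10}
Identity is INVALID: LHS = {1, 3, 4, 5, 6, 8, 10, 12} but the RHS claimed here equals {6, 10}. The correct form is (A ∩ B)' = A' ∪ B'.

Identity is invalid: (A ∩ B)' = {1, 3, 4, 5, 6, 8, 10, 12} but A' ∩ B' = {6, 10}. The correct De Morgan law is (A ∩ B)' = A' ∪ B'.


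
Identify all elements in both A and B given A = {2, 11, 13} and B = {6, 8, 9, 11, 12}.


A = {2, 11, 13}
B = {6, 8, 9, 11, 12}
Region: in both A and B
Elements: {11}

Elements in both A and B: {11}


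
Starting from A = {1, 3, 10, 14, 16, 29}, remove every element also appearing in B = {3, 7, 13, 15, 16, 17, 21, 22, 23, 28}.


A \ B = elements in A but not in B
A = {1, 3, 10, 14, 16, 29}
B = {3, 7, 13, 15, 16, 17, 21, 22, 23, 28}
Remove from A any elements in B
A \ B = {1, 10, 14, 29}

A \ B = {1, 10, 14, 29}


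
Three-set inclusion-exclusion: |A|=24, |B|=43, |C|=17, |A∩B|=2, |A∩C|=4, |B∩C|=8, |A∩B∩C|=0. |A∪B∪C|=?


|A∪B∪C| = |A|+|B|+|C| - |A∩B|-|A∩C|-|B∩C| + |A∩B∩C|
= 24+43+17 - 2-4-8 + 0
= 84 - 14 + 0
= 70

|A ∪ B ∪ C| = 70


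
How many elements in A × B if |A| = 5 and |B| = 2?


|A × B| = |A| × |B|
= 5 × 2
= 10

|A × B| = 10


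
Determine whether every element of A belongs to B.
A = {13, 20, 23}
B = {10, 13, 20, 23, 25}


A ⊆ B means every element of A is in B.
All elements of A are in B.
So A ⊆ B.

Yes, A ⊆ B


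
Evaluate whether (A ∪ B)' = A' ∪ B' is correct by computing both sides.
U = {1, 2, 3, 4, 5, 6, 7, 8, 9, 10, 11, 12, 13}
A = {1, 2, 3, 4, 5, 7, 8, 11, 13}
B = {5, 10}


LHS: A ∪ B = {1, 2, 3, 4, 5, 7, 8, 10, 11, 13}
(A ∪ B)' = U \ (A ∪ B) = {6, 9, 12}
A' = {6, 9, 10, 12}, B' = {1, 2, 3, 4, 6, 7, 8, 9, 11, 12, 13}
Claimed RHS: A' ∪ B' = {1, 2, 3, 4, 6, 7, 8, 9, 10, 11, 12, 13}
Identity is INVALID: LHS = {6, 9, 12} but the RHS claimed here equals {1, 2, 3, 4, 6, 7, 8, 9, 10, 11, 12, 13}. The correct form is (A ∪ B)' = A' ∩ B'.

Identity is invalid: (A ∪ B)' = {6, 9, 12} but A' ∪ B' = {1, 2, 3, 4, 6, 7, 8, 9, 10, 11, 12, 13}. The correct De Morgan law is (A ∪ B)' = A' ∩ B'.


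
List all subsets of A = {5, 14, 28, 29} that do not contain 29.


A subset of A that omits 29 is a subset of A \ {29}, so there are 2^(n-1) = 2^3 = 8 of them.
Subsets excluding 29: ∅, {5}, {14}, {28}, {5, 14}, {5, 28}, {14, 28}, {5, 14, 28}

Subsets excluding 29 (8 total): ∅, {5}, {14}, {28}, {5, 14}, {5, 28}, {14, 28}, {5, 14, 28}


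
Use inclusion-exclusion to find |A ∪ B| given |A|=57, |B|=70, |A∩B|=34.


|A ∪ B| = |A| + |B| - |A ∩ B|
= 57 + 70 - 34
= 93

|A ∪ B| = 93
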